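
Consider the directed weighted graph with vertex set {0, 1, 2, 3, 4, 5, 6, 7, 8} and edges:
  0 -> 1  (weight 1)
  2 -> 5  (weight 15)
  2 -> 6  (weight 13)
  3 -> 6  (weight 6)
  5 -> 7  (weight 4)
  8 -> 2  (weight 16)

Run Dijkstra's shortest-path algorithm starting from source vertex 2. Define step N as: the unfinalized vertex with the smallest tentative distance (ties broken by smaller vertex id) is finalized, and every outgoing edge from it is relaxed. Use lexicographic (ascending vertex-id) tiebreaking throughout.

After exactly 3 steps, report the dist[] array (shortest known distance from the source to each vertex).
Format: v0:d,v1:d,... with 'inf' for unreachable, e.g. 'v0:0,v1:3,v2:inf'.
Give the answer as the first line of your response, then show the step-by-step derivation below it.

v0:inf,v1:inf,v2:0,v3:inf,v4:inf,v5:15,v6:13,v7:19,v8:inf

step 1: dist = v0:inf,v1:inf,v2:0,v3:inf,v4:inf,v5:15,v6:13,v7:inf,v8:inf
step 2: dist = v0:inf,v1:inf,v2:0,v3:inf,v4:inf,v5:15,v6:13,v7:inf,v8:inf
step 3: dist = v0:inf,v1:inf,v2:0,v3:inf,v4:inf,v5:15,v6:13,v7:19,v8:inf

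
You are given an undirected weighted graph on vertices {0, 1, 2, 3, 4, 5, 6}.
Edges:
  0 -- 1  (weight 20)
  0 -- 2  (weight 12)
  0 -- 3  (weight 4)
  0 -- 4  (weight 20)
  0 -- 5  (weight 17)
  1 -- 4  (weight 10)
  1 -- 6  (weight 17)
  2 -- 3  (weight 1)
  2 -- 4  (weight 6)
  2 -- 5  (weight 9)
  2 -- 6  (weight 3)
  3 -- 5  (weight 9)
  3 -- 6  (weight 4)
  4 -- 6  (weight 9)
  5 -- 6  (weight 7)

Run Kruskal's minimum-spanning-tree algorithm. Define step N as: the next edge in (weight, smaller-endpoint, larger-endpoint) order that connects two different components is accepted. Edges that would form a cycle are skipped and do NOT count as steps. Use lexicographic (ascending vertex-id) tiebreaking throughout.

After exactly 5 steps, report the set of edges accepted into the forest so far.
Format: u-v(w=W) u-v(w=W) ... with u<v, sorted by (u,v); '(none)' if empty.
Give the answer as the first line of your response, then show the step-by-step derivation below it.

0-3(w=4) 2-3(w=1) 2-4(w=6) 2-6(w=3) 5-6(w=7)

step 1: add edge 2-3 (w=1); MST = {2-3(w=1)}
step 2: add edge 2-6 (w=3); MST = {2-3(w=1) 2-6(w=3)}
step 3: add edge 0-3 (w=4); MST = {0-3(w=4) 2-3(w=1) 2-6(w=3)}
step 4: add edge 2-4 (w=6); MST = {0-3(w=4) 2-3(w=1) 2-4(w=6) 2-6(w=3)}
step 5: add edge 5-6 (w=7); MST = {0-3(w=4) 2-3(w=1) 2-4(w=6) 2-6(w=3) 5-6(w=7)}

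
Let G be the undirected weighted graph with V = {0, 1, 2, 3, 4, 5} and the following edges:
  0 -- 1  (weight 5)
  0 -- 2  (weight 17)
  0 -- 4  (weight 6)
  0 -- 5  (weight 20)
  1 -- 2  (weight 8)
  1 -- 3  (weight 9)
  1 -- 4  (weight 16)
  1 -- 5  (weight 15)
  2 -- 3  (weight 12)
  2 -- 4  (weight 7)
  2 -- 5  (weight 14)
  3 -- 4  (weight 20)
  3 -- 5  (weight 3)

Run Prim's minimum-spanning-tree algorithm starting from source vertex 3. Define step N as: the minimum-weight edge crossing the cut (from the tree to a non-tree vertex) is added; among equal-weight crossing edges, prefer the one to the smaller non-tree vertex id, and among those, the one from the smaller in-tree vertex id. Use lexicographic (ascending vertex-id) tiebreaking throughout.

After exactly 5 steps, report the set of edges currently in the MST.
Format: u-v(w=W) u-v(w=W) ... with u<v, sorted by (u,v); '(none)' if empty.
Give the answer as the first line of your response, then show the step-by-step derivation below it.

0-1(w=5) 0-4(w=6) 1-3(w=9) 2-4(w=7) 3-5(w=3)

step 1: add edge 3-5 (w=3); MST = {3-5(w=3)}
step 2: add edge 1-3 (w=9); MST = {1-3(w=9) 3-5(w=3)}
step 3: add edge 0-1 (w=5); MST = {0-1(w=5) 1-3(w=9) 3-5(w=3)}
step 4: add edge 0-4 (w=6); MST = {0-1(w=5) 0-4(w=6) 1-3(w=9) 3-5(w=3)}
step 5: add edge 2-4 (w=7); MST = {0-1(w=5) 0-4(w=6) 1-3(w=9) 2-4(w=7) 3-5(w=3)}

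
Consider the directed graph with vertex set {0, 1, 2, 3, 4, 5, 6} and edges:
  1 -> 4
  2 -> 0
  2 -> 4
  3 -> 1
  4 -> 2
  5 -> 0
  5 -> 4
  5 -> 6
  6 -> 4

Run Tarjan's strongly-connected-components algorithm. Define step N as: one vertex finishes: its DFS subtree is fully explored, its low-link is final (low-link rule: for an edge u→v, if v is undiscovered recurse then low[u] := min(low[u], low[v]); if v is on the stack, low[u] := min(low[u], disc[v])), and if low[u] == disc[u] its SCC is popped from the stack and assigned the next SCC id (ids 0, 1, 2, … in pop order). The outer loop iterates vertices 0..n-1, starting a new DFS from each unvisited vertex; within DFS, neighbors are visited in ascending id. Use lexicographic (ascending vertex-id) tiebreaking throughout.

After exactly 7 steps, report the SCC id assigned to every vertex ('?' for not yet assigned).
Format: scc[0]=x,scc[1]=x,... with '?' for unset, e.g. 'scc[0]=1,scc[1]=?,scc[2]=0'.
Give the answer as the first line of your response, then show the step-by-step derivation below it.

scc[0]=0,scc[1]=2,scc[2]=1,scc[3]=3,scc[4]=1,scc[5]=5,scc[6]=4

step 1: low=(low[0]=0,low[1]=?,low[2]=?,low[3]=?,low[4]=?,low[5]=?,low[6]=?); scc=(scc[0]=0,scc[1]=?,scc[2]=?,scc[3]=?,scc[4]=?,scc[5]=?,scc[6]=?)
step 2: low=(low[0]=0,low[1]=1,low[2]=2,low[3]=?,low[4]=2,low[5]=?,low[6]=?); scc=(scc[0]=0,scc[1]=?,scc[2]=?,scc[3]=?,scc[4]=?,scc[5]=?,scc[6]=?)
step 3: low=(low[0]=0,low[1]=1,low[2]=2,low[3]=?,low[4]=2,low[5]=?,low[6]=?); scc=(scc[0]=0,scc[1]=?,scc[2]=1,scc[3]=?,scc[4]=1,scc[5]=?,scc[6]=?)
step 4: low=(low[0]=0,low[1]=1,low[2]=2,low[3]=?,low[4]=2,low[5]=?,low[6]=?); scc=(scc[0]=0,scc[1]=2,scc[2]=1,scc[3]=?,scc[4]=1,scc[5]=?,scc[6]=?)
step 5: low=(low[0]=0,low[1]=1,low[2]=2,low[3]=4,low[4]=2,low[5]=?,low[6]=?); scc=(scc[0]=0,scc[1]=2,scc[2]=1,scc[3]=3,scc[4]=1,scc[5]=?,scc[6]=?)
step 6: low=(low[0]=0,low[1]=1,low[2]=2,low[3]=4,low[4]=2,low[5]=5,low[6]=6); scc=(scc[0]=0,scc[1]=2,scc[2]=1,scc[3]=3,scc[4]=1,scc[5]=?,scc[6]=4)
step 7: low=(low[0]=0,low[1]=1,low[2]=2,low[3]=4,low[4]=2,low[5]=5,low[6]=6); scc=(scc[0]=0,scc[1]=2,scc[2]=1,scc[3]=3,scc[4]=1,scc[5]=5,scc[6]=4)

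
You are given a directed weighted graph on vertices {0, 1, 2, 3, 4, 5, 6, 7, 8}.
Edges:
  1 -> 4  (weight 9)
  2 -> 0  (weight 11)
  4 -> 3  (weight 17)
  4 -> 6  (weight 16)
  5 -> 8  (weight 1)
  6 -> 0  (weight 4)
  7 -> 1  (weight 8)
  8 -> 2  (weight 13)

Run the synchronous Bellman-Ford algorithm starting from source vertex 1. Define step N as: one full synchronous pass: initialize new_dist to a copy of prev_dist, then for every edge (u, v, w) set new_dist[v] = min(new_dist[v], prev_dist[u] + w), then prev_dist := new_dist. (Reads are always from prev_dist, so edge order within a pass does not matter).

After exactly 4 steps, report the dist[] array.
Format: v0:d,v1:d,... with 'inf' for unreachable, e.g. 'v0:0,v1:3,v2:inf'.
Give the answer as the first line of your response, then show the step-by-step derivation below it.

v0:29,v1:0,v2:inf,v3:26,v4:9,v5:inf,v6:25,v7:inf,v8:inf

step 1: dist = v0:inf,v1:0,v2:inf,v3:inf,v4:9,v5:inf,v6:inf,v7:inf,v8:inf
step 2: dist = v0:inf,v1:0,v2:inf,v3:26,v4:9,v5:inf,v6:25,v7:inf,v8:inf
step 3: dist = v0:29,v1:0,v2:inf,v3:26,v4:9,v5:inf,v6:25,v7:inf,v8:inf
step 4: dist = v0:29,v1:0,v2:inf,v3:26,v4:9,v5:inf,v6:25,v7:inf,v8:inf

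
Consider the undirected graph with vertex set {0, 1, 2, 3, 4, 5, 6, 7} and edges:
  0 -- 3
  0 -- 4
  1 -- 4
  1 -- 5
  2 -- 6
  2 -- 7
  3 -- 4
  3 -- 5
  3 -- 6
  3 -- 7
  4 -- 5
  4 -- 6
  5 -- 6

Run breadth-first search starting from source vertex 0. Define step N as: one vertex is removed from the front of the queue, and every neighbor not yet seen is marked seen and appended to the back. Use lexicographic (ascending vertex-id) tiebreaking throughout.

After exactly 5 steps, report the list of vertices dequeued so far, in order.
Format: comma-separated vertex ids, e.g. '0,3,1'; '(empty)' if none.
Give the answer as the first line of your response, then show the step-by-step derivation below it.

0,3,4,5,6

step 1: dequeue 0; queue=[3,4]; order=0
step 2: dequeue 3; queue=[4,5,6,7]; order=0,3
step 3: dequeue 4; queue=[5,6,7,1]; order=0,3,4
step 4: dequeue 5; queue=[6,7,1]; order=0,3,4,5
step 5: dequeue 6; queue=[7,1,2]; order=0,3,4,5,6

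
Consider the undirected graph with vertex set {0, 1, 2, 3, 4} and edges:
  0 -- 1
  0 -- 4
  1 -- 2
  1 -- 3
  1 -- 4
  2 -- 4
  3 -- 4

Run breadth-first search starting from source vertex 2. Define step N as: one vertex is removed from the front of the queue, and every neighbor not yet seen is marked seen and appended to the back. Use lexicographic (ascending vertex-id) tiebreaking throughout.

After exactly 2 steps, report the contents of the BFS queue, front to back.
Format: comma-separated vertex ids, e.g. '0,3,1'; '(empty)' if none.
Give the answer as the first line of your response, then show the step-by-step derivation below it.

4,0,3

step 1: dequeue 2; queue=[1,4]; order=2
step 2: dequeue 1; queue=[4,0,3]; order=2,1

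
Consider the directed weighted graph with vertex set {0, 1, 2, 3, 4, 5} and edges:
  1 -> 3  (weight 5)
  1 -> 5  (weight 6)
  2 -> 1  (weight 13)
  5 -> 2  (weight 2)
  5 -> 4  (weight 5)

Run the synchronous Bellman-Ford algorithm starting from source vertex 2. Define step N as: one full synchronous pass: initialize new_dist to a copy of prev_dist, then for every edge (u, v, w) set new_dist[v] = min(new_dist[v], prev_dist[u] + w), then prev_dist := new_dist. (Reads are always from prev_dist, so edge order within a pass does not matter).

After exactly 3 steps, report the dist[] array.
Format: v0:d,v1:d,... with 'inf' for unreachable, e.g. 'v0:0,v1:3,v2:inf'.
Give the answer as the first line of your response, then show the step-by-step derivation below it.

v0:inf,v1:13,v2:0,v3:18,v4:24,v5:19

step 1: dist = v0:inf,v1:13,v2:0,v3:inf,v4:inf,v5:inf
step 2: dist = v0:inf,v1:13,v2:0,v3:18,v4:inf,v5:19
step 3: dist = v0:inf,v1:13,v2:0,v3:18,v4:24,v5:19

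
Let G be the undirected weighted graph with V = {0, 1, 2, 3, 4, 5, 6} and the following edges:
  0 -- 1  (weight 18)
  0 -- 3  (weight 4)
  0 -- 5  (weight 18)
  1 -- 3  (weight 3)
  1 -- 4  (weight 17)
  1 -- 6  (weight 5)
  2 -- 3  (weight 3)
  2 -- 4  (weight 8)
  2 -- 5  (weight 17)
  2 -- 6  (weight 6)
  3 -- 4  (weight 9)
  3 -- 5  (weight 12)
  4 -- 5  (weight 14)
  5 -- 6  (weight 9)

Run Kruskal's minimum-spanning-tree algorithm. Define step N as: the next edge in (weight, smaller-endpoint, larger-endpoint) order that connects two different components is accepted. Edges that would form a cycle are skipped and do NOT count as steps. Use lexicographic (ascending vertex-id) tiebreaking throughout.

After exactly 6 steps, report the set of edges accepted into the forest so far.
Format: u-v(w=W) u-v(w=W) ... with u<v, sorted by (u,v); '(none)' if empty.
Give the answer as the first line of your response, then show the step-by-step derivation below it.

0-3(w=4) 1-3(w=3) 1-6(w=5) 2-3(w=3) 2-4(w=8) 5-6(w=9)

step 1: add edge 1-3 (w=3); MST = {1-3(w=3)}
step 2: add edge 2-3 (w=3); MST = {1-3(w=3) 2-3(w=3)}
step 3: add edge 0-3 (w=4); MST = {0-3(w=4) 1-3(w=3) 2-3(w=3)}
step 4: add edge 1-6 (w=5); MST = {0-3(w=4) 1-3(w=3) 1-6(w=5) 2-3(w=3)}
step 5: add edge 2-4 (w=8); MST = {0-3(w=4) 1-3(w=3) 1-6(w=5) 2-3(w=3) 2-4(w=8)}
step 6: add edge 5-6 (w=9); MST = {0-3(w=4) 1-3(w=3) 1-6(w=5) 2-3(w=3) 2-4(w=8) 5-6(w=9)}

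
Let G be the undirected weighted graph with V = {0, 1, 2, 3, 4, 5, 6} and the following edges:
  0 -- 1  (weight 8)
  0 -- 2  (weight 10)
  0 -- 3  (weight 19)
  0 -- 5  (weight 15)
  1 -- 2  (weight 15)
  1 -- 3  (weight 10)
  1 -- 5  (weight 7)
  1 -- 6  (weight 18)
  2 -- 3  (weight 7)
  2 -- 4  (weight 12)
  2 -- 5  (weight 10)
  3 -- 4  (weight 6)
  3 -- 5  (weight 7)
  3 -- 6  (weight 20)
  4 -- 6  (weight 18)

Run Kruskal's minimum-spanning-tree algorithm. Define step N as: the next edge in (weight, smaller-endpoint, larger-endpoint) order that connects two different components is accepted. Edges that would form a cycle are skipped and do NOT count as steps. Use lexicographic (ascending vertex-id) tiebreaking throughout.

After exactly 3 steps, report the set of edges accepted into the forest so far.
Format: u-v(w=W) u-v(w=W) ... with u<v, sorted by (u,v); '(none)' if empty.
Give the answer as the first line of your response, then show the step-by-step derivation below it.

1-5(w=7) 2-3(w=7) 3-4(w=6)

step 1: add edge 3-4 (w=6); MST = {3-4(w=6)}
step 2: add edge 1-5 (w=7); MST = {1-5(w=7) 3-4(w=6)}
step 3: add edge 2-3 (w=7); MST = {1-5(w=7) 2-3(w=7) 3-4(w=6)}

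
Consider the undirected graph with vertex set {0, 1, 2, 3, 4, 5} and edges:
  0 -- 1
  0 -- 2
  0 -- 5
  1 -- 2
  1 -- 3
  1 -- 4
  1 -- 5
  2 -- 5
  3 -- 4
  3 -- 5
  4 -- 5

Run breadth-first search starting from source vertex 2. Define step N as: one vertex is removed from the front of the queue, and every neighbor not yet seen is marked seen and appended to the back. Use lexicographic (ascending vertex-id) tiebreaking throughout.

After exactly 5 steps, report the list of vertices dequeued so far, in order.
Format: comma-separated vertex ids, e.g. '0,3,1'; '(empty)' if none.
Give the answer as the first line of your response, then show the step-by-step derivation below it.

2,0,1,5,3

step 1: dequeue 2; queue=[0,1,5]; order=2
step 2: dequeue 0; queue=[1,5]; order=2,0
step 3: dequeue 1; queue=[5,3,4]; order=2,0,1
step 4: dequeue 5; queue=[3,4]; order=2,0,1,5
step 5: dequeue 3; queue=[4]; order=2,0,1,5,3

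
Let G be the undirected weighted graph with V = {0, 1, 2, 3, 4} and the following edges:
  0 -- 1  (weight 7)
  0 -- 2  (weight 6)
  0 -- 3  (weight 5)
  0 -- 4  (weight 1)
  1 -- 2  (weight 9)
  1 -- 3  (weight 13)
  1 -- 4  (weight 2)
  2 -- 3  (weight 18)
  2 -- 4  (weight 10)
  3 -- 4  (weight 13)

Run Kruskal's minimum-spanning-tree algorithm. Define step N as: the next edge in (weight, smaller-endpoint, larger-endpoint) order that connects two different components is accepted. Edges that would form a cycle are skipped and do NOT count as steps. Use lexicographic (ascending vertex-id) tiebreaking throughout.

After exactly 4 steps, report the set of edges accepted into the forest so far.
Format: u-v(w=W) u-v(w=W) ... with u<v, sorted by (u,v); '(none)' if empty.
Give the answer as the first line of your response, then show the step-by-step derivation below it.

0-2(w=6) 0-3(w=5) 0-4(w=1) 1-4(w=2)

step 1: add edge 0-4 (w=1); MST = {0-4(w=1)}
step 2: add edge 1-4 (w=2); MST = {0-4(w=1) 1-4(w=2)}
step 3: add edge 0-3 (w=5); MST = {0-3(w=5) 0-4(w=1) 1-4(w=2)}
step 4: add edge 0-2 (w=6); MST = {0-2(w=6) 0-3(w=5) 0-4(w=1) 1-4(w=2)}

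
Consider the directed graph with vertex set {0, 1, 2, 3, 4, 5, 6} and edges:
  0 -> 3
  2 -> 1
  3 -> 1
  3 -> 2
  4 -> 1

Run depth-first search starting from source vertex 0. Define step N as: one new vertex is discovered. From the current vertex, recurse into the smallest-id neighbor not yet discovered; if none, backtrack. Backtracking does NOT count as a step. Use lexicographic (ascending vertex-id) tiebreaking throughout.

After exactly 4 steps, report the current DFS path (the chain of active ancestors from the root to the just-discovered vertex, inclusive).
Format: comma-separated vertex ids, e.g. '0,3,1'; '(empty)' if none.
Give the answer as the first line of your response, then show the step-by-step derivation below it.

0,3,2

step 1: discover 0; path=0; order=0
step 2: discover 3; path=0>3; order=0,3
step 3: discover 1; path=0>3>1; order=0,3,1
step 4: discover 2; path=0>3>2; order=0,3,1,2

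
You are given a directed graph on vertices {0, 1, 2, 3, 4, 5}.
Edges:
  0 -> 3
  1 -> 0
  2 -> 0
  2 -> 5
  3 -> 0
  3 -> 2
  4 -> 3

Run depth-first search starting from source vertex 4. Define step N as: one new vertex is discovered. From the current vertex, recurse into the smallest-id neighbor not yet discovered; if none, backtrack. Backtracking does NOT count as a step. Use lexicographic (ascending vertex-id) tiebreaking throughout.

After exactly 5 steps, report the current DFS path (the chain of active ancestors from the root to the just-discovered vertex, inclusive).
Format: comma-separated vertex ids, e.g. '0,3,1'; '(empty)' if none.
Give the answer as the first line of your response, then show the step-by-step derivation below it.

4,3,2,5

step 1: discover 4; path=4; order=4
step 2: discover 3; path=4>3; order=4,3
step 3: discover 0; path=4>3>0; order=4,3,0
step 4: discover 2; path=4>3>2; order=4,3,0,2
step 5: discover 5; path=4>3>2>5; order=4,3,0,2,5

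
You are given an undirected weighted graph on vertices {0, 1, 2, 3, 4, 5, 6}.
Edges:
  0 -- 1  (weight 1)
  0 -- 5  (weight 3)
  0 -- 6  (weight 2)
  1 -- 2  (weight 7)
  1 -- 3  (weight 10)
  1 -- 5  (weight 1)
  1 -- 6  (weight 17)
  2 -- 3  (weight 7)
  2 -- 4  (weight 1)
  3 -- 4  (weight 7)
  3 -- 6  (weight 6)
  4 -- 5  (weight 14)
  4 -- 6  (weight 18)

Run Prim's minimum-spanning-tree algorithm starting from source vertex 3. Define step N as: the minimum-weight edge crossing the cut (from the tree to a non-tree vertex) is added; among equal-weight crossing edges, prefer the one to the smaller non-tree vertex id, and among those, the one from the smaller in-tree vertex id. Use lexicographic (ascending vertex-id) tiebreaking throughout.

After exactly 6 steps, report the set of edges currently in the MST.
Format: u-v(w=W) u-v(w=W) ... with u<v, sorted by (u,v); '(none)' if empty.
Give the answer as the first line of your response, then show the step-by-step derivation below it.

0-1(w=1) 0-6(w=2) 1-2(w=7) 1-5(w=1) 2-4(w=1) 3-6(w=6)

step 1: add edge 3-6 (w=6); MST = {3-6(w=6)}
step 2: add edge 0-6 (w=2); MST = {0-6(w=2) 3-6(w=6)}
step 3: add edge 0-1 (w=1); MST = {0-1(w=1) 0-6(w=2) 3-6(w=6)}
step 4: add edge 1-5 (w=1); MST = {0-1(w=1) 0-6(w=2) 1-5(w=1) 3-6(w=6)}
step 5: add edge 1-2 (w=7); MST = {0-1(w=1) 0-6(w=2) 1-2(w=7) 1-5(w=1) 3-6(w=6)}
step 6: add edge 2-4 (w=1); MST = {0-1(w=1) 0-6(w=2) 1-2(w=7) 1-5(w=1) 2-4(w=1) 3-6(w=6)}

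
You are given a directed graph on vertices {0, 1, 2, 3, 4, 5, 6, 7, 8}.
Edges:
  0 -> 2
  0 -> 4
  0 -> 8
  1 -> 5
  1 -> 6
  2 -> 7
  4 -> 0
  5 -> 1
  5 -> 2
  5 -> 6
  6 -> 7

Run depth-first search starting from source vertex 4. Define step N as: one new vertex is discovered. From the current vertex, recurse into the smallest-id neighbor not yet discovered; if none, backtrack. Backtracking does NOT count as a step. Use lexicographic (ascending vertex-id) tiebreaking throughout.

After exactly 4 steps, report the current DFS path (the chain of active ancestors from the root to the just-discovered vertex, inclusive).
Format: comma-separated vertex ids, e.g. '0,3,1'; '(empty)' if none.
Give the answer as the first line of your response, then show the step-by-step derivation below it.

4,0,2,7

step 1: discover 4; path=4; order=4
step 2: discover 0; path=4>0; order=4,0
step 3: discover 2; path=4>0>2; order=4,0,2
step 4: discover 7; path=4>0>2>7; order=4,0,2,7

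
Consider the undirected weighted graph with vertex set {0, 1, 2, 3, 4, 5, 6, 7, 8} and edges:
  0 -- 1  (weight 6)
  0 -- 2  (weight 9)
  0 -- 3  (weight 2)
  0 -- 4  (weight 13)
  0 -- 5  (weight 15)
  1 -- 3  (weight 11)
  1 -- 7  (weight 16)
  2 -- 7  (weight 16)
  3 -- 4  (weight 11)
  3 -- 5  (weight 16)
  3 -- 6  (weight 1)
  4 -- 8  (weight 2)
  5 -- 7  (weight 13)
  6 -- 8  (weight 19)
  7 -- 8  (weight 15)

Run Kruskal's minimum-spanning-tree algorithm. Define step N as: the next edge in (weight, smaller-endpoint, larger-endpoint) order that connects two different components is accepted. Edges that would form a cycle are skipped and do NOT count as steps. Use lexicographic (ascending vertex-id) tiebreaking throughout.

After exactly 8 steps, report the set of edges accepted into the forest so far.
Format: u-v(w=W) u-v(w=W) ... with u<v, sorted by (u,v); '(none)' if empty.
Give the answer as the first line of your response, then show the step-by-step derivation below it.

0-1(w=6) 0-2(w=9) 0-3(w=2) 0-5(w=15) 3-4(w=11) 3-6(w=1) 4-8(w=2) 5-7(w=13)

step 1: add edge 3-6 (w=1); MST = {3-6(w=1)}
step 2: add edge 0-3 (w=2); MST = {0-3(w=2) 3-6(w=1)}
step 3: add edge 4-8 (w=2); MST = {0-3(w=2) 3-6(w=1) 4-8(w=2)}
step 4: add edge 0-1 (w=6); MST = {0-1(w=6) 0-3(w=2) 3-6(w=1) 4-8(w=2)}
step 5: add edge 0-2 (w=9); MST = {0-1(w=6) 0-2(w=9) 0-3(w=2) 3-6(w=1) 4-8(w=2)}
step 6: add edge 3-4 (w=11); MST = {0-1(w=6) 0-2(w=9) 0-3(w=2) 3-4(w=11) 3-6(w=1) 4-8(w=2)}
step 7: add edge 5-7 (w=13); MST = {0-1(w=6) 0-2(w=9) 0-3(w=2) 3-4(w=11) 3-6(w=1) 4-8(w=2) 5-7(w=13)}
step 8: add edge 0-5 (w=15); MST = {0-1(w=6) 0-2(w=9) 0-3(w=2) 0-5(w=15) 3-4(w=11) 3-6(w=1) 4-8(w=2) 5-7(w=13)}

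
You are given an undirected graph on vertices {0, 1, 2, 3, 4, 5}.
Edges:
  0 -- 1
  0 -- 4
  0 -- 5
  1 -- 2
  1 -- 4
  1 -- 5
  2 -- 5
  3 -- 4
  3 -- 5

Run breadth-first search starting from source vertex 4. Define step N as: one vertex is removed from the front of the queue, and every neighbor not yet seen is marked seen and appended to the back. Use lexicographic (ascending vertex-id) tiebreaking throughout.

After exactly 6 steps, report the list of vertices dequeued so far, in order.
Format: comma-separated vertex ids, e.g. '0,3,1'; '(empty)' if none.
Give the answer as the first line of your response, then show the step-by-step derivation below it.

4,0,1,3,5,2

step 1: dequeue 4; queue=[0,1,3]; order=4
step 2: dequeue 0; queue=[1,3,5]; order=4,0
step 3: dequeue 1; queue=[3,5,2]; order=4,0,1
step 4: dequeue 3; queue=[5,2]; order=4,0,1,3
step 5: dequeue 5; queue=[2]; order=4,0,1,3,5
step 6: dequeue 2; queue=[(empty)]; order=4,0,1,3,5,2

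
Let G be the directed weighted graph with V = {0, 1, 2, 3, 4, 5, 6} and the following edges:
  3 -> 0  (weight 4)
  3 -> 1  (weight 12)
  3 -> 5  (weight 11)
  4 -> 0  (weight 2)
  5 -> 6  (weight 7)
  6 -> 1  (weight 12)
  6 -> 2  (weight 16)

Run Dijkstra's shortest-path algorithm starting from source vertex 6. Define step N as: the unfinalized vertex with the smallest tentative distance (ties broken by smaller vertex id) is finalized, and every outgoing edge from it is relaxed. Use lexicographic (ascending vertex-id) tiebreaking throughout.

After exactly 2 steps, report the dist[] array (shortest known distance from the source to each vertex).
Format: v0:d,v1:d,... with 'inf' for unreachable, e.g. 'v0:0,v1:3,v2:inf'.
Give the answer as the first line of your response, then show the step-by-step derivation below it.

v0:inf,v1:12,v2:16,v3:inf,v4:inf,v5:inf,v6:0

step 1: dist = v0:inf,v1:12,v2:16,v3:inf,v4:inf,v5:inf,v6:0
step 2: dist = v0:inf,v1:12,v2:16,v3:inf,v4:inf,v5:inf,v6:0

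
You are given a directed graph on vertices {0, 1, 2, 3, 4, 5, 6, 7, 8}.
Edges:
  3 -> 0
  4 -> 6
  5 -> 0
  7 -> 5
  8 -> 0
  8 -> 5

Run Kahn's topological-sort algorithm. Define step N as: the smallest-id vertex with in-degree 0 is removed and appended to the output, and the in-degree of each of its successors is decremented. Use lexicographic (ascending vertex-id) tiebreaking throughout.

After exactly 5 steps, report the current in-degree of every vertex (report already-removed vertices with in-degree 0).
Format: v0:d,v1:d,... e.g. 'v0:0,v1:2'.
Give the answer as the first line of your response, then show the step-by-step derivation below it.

v0:2,v1:0,v2:0,v3:0,v4:0,v5:2,v6:0,v7:0,v8:0

step 1: output 1; order=[1]; indeg=(3,0,0,0,0,2,1,0,0)
step 2: output 2; order=[1,2]; indeg=(3,0,0,0,0,2,1,0,0)
step 3: output 3; order=[1,2,3]; indeg=(2,0,0,0,0,2,1,0,0)
step 4: output 4; order=[1,2,3,4]; indeg=(2,0,0,0,0,2,0,0,0)
step 5: output 6; order=[1,2,3,4,6]; indeg=(2,0,0,0,0,2,0,0,0)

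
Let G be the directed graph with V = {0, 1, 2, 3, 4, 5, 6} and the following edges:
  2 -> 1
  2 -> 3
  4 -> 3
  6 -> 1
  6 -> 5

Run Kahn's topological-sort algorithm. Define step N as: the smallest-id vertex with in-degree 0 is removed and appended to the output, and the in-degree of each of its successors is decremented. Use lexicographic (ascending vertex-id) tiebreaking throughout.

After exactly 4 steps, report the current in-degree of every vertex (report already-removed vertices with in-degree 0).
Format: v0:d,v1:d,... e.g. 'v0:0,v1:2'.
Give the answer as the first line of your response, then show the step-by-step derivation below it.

v0:0,v1:1,v2:0,v3:0,v4:0,v5:1,v6:0

step 1: output 0; order=[0]; indeg=(0,2,0,2,0,1,0)
step 2: output 2; order=[0,2]; indeg=(0,1,0,1,0,1,0)
step 3: output 4; order=[0,2,4]; indeg=(0,1,0,0,0,1,0)
step 4: output 3; order=[0,2,4,3]; indeg=(0,1,0,0,0,1,0)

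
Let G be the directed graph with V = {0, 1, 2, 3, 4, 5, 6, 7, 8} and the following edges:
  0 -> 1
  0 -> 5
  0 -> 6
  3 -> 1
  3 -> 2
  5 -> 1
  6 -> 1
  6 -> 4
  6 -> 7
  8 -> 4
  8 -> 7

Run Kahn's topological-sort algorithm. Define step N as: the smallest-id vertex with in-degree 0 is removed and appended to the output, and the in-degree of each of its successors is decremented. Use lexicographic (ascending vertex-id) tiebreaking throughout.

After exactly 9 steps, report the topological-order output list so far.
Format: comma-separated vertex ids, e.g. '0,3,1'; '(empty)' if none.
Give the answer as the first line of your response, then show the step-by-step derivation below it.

0,3,2,5,6,1,8,4,7

step 1: output 0; order=[0]; indeg=(0,3,1,0,2,0,0,2,0)
step 2: output 3; order=[0,3]; indeg=(0,2,0,0,2,0,0,2,0)
step 3: output 2; order=[0,3,2]; indeg=(0,2,0,0,2,0,0,2,0)
step 4: output 5; order=[0,3,2,5]; indeg=(0,1,0,0,2,0,0,2,0)
step 5: output 6; order=[0,3,2,5,6]; indeg=(0,0,0,0,1,0,0,1,0)
step 6: output 1; order=[0,3,2,5,6,1]; indeg=(0,0,0,0,1,0,0,1,0)
step 7: output 8; order=[0,3,2,5,6,1,8]; indeg=(0,0,0,0,0,0,0,0,0)
step 8: output 4; order=[0,3,2,5,6,1,8,4]; indeg=(0,0,0,0,0,0,0,0,0)
step 9: output 7; order=[0,3,2,5,6,1,8,4,7]; indeg=(0,0,0,0,0,0,0,0,0)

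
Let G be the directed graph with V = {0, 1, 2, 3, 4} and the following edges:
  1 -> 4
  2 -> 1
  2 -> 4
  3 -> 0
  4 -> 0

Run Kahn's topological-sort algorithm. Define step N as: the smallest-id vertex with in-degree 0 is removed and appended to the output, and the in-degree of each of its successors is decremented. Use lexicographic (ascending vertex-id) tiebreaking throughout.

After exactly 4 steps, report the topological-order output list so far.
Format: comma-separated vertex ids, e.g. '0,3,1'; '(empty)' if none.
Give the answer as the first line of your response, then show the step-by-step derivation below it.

2,1,3,4

step 1: output 2; order=[2]; indeg=(2,0,0,0,1)
step 2: output 1; order=[2,1]; indeg=(2,0,0,0,0)
step 3: output 3; order=[2,1,3]; indeg=(1,0,0,0,0)
step 4: output 4; order=[2,1,3,4]; indeg=(0,0,0,0,0)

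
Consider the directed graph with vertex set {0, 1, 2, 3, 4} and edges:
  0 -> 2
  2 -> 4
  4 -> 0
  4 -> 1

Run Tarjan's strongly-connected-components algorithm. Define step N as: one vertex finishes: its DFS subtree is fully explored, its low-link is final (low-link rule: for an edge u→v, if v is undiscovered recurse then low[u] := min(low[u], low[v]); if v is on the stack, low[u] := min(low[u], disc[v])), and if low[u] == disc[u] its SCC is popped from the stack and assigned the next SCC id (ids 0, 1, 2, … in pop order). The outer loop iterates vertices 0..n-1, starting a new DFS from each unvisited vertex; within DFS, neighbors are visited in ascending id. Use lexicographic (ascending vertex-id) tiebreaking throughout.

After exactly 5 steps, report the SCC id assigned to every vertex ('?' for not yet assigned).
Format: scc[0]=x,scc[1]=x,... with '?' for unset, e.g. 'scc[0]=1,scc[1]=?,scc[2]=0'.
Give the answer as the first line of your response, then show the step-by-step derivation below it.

scc[0]=1,scc[1]=0,scc[2]=1,scc[3]=2,scc[4]=1

step 1: low=(low[0]=0,low[1]=3,low[2]=1,low[3]=?,low[4]=0); scc=(scc[0]=?,scc[1]=0,scc[2]=?,scc[3]=?,scc[4]=?)
step 2: low=(low[0]=0,low[1]=3,low[2]=1,low[3]=?,low[4]=0); scc=(scc[0]=?,scc[1]=0,scc[2]=?,scc[3]=?,scc[4]=?)
step 3: low=(low[0]=0,low[1]=3,low[2]=0,low[3]=?,low[4]=0); scc=(scc[0]=?,scc[1]=0,scc[2]=?,scc[3]=?,scc[4]=?)
step 4: low=(low[0]=0,low[1]=3,low[2]=0,low[3]=?,low[4]=0); scc=(scc[0]=1,scc[1]=0,scc[2]=1,scc[3]=?,scc[4]=1)
step 5: low=(low[0]=0,low[1]=3,low[2]=0,low[3]=4,low[4]=0); scc=(scc[0]=1,scc[1]=0,scc[2]=1,scc[3]=2,scc[4]=1)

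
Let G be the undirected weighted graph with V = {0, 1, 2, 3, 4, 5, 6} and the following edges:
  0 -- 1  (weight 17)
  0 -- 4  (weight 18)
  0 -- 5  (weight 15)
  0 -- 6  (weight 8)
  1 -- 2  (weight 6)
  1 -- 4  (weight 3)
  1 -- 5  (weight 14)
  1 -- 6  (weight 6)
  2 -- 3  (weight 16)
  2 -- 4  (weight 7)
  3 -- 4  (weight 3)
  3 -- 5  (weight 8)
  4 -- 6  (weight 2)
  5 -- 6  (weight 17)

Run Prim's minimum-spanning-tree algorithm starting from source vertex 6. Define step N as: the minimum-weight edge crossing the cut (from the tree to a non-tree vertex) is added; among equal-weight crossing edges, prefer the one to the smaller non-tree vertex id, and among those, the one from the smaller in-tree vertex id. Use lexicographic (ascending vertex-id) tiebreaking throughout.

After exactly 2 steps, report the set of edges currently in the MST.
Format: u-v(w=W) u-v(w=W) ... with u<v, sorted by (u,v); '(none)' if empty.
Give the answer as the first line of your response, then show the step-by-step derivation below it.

1-4(w=3) 4-6(w=2)

step 1: add edge 4-6 (w=2); MST = {4-6(w=2)}
step 2: add edge 1-4 (w=3); MST = {1-4(w=3) 4-6(w=2)}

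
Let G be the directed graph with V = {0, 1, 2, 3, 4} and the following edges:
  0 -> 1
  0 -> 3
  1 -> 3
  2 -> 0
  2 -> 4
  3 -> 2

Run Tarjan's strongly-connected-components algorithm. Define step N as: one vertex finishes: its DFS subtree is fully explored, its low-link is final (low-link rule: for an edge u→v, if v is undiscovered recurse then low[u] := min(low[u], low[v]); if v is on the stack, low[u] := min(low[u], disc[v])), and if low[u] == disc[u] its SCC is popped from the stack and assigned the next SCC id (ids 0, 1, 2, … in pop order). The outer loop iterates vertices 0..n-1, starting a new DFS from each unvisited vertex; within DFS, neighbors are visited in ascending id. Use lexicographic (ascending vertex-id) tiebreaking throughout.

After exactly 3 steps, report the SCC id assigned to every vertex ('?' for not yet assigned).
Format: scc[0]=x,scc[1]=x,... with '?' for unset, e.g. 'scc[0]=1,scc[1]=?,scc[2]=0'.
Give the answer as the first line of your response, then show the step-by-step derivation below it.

scc[0]=?,scc[1]=?,scc[2]=?,scc[3]=?,scc[4]=0

step 1: low=(low[0]=0,low[1]=1,low[2]=0,low[3]=2,low[4]=4); scc=(scc[0]=?,scc[1]=?,scc[2]=?,scc[3]=?,scc[4]=0)
step 2: low=(low[0]=0,low[1]=1,low[2]=0,low[3]=2,low[4]=4); scc=(scc[0]=?,scc[1]=?,scc[2]=?,scc[3]=?,scc[4]=0)
step 3: low=(low[0]=0,low[1]=1,low[2]=0,low[3]=0,low[4]=4); scc=(scc[0]=?,scc[1]=?,scc[2]=?,scc[3]=?,scc[4]=0)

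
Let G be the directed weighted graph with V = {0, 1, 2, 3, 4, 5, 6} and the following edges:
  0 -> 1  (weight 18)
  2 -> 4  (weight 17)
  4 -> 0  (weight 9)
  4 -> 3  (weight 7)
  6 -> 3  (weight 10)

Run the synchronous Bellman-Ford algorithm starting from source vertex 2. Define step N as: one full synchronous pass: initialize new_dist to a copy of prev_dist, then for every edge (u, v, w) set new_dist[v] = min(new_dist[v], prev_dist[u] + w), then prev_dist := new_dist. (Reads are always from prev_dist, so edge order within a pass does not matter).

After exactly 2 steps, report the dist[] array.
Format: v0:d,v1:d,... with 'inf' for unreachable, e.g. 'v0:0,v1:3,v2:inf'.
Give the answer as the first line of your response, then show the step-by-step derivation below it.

v0:26,v1:inf,v2:0,v3:24,v4:17,v5:inf,v6:inf

step 1: dist = v0:inf,v1:inf,v2:0,v3:inf,v4:17,v5:inf,v6:inf
step 2: dist = v0:26,v1:inf,v2:0,v3:24,v4:17,v5:inf,v6:inf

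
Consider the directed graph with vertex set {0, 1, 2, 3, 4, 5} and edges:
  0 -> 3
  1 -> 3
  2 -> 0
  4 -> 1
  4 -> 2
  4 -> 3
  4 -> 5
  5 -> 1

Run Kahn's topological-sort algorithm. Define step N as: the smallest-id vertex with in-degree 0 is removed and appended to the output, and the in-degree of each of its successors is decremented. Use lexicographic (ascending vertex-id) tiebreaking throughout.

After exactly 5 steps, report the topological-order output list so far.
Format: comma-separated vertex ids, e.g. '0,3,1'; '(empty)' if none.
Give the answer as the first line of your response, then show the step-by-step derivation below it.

4,2,0,5,1

step 1: output 4; order=[4]; indeg=(1,1,0,2,0,0)
step 2: output 2; order=[4,2]; indeg=(0,1,0,2,0,0)
step 3: output 0; order=[4,2,0]; indeg=(0,1,0,1,0,0)
step 4: output 5; order=[4,2,0,5]; indeg=(0,0,0,1,0,0)
step 5: output 1; order=[4,2,0,5,1]; indeg=(0,0,0,0,0,0)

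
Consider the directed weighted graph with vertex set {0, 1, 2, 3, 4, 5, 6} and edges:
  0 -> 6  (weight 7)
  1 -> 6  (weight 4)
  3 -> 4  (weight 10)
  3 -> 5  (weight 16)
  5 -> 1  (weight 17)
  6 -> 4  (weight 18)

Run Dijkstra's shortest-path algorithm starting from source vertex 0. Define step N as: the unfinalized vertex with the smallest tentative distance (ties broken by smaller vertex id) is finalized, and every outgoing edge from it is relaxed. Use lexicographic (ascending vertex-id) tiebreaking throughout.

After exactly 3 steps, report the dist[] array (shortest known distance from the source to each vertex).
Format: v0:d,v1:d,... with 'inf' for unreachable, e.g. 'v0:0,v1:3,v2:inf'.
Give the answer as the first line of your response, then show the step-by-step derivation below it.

v0:0,v1:inf,v2:inf,v3:inf,v4:25,v5:inf,v6:7

step 1: dist = v0:0,v1:inf,v2:inf,v3:inf,v4:inf,v5:inf,v6:7
step 2: dist = v0:0,v1:inf,v2:inf,v3:inf,v4:25,v5:inf,v6:7
step 3: dist = v0:0,v1:inf,v2:inf,v3:inf,v4:25,v5:inf,v6:7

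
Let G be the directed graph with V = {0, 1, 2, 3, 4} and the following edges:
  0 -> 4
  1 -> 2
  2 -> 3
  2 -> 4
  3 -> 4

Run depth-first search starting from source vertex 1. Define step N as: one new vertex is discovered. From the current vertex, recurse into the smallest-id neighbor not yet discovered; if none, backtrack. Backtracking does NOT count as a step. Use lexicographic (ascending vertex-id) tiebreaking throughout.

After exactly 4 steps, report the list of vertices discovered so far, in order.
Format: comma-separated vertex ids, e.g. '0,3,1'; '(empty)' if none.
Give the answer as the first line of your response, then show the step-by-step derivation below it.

1,2,3,4

step 1: discover 1; path=1; order=1
step 2: discover 2; path=1>2; order=1,2
step 3: discover 3; path=1>2>3; order=1,2,3
step 4: discover 4; path=1>2>3>4; order=1,2,3,4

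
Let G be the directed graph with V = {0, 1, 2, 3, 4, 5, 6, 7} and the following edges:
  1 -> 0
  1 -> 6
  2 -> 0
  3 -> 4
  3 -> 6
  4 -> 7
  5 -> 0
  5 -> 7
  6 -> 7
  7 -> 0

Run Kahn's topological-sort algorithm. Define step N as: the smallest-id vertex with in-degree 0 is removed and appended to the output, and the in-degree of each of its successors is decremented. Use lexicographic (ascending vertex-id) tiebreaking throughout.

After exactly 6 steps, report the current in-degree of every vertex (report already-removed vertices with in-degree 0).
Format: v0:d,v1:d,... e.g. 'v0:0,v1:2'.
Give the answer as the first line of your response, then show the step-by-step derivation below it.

v0:1,v1:0,v2:0,v3:0,v4:0,v5:0,v6:0,v7:0

step 1: output 1; order=[1]; indeg=(3,0,0,0,1,0,1,3)
step 2: output 2; order=[1,2]; indeg=(2,0,0,0,1,0,1,3)
step 3: output 3; order=[1,2,3]; indeg=(2,0,0,0,0,0,0,3)
step 4: output 4; order=[1,2,3,4]; indeg=(2,0,0,0,0,0,0,2)
step 5: output 5; order=[1,2,3,4,5]; indeg=(1,0,0,0,0,0,0,1)
step 6: output 6; order=[1,2,3,4,5,6]; indeg=(1,0,0,0,0,0,0,0)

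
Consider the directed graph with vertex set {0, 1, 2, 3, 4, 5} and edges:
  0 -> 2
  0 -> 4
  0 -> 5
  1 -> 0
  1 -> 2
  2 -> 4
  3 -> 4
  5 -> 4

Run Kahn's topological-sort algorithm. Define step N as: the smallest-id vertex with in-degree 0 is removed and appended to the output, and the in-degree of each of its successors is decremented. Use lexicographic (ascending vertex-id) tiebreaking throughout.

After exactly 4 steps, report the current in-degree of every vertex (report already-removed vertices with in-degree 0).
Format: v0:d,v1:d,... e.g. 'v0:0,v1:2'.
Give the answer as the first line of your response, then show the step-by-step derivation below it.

v0:0,v1:0,v2:0,v3:0,v4:1,v5:0

step 1: output 1; order=[1]; indeg=(0,0,1,0,4,1)
step 2: output 0; order=[1,0]; indeg=(0,0,0,0,3,0)
step 3: output 2; order=[1,0,2]; indeg=(0,0,0,0,2,0)
step 4: output 3; order=[1,0,2,3]; indeg=(0,0,0,0,1,0)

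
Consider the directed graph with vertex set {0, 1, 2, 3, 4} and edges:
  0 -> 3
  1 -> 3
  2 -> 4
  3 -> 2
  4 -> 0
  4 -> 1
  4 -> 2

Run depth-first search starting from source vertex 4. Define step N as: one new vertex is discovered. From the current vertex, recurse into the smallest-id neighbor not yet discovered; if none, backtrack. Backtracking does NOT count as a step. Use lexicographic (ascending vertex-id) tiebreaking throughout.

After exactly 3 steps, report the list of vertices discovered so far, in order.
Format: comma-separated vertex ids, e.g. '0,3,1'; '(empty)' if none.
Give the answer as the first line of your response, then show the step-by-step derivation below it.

4,0,3

step 1: discover 4; path=4; order=4
step 2: discover 0; path=4>0; order=4,0
step 3: discover 3; path=4>0>3; order=4,0,3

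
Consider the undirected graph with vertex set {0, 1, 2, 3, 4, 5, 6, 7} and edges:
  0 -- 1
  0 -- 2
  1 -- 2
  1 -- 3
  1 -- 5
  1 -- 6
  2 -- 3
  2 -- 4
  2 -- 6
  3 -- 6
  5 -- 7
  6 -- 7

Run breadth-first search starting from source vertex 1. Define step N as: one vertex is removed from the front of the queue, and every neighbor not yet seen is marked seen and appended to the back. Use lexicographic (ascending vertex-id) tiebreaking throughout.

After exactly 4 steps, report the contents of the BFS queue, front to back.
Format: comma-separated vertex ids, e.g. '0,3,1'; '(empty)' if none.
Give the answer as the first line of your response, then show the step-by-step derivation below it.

5,6,4

step 1: dequeue 1; queue=[0,2,3,5,6]; order=1
step 2: dequeue 0; queue=[2,3,5,6]; order=1,0
step 3: dequeue 2; queue=[3,5,6,4]; order=1,0,2
step 4: dequeue 3; queue=[5,6,4]; order=1,0,2,3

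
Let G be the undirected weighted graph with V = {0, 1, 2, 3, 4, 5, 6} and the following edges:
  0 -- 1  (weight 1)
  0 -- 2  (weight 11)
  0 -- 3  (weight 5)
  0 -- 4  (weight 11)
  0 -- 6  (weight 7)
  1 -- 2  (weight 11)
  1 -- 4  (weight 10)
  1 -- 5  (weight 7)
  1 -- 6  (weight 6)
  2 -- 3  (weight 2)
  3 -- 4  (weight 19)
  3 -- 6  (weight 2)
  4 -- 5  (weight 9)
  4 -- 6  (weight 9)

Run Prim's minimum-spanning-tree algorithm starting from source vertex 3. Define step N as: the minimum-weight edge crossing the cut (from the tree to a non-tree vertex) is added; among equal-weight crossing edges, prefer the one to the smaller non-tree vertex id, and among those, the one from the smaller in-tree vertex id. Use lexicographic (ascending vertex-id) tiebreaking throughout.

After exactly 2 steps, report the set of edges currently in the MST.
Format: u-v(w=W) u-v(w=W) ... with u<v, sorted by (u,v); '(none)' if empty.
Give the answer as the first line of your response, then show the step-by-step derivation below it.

2-3(w=2) 3-6(w=2)

step 1: add edge 2-3 (w=2); MST = {2-3(w=2)}
step 2: add edge 3-6 (w=2); MST = {2-3(w=2) 3-6(w=2)}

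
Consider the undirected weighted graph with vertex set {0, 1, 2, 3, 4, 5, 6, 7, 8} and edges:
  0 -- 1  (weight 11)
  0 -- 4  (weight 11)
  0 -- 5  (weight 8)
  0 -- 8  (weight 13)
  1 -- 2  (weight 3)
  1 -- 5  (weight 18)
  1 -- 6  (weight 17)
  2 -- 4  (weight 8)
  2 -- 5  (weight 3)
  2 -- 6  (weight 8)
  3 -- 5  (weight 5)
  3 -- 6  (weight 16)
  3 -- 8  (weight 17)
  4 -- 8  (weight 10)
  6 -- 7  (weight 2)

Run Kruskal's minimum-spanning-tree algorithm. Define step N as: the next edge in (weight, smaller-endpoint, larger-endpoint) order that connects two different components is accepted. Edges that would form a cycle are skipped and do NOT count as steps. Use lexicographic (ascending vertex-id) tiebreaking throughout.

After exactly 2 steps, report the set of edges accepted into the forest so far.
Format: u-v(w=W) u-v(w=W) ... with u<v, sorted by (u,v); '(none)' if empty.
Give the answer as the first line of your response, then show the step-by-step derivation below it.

1-2(w=3) 6-7(w=2)

step 1: add edge 6-7 (w=2); MST = {6-7(w=2)}
step 2: add edge 1-2 (w=3); MST = {1-2(w=3) 6-7(w=2)}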